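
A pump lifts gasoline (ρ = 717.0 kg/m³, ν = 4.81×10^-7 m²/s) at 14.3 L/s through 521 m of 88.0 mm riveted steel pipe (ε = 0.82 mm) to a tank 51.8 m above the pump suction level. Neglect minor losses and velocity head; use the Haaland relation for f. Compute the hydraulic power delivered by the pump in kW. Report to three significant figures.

V = 4Q/(πD²) = 2.351 m/s; Re = 4.30×10^5; ε/D = 0.00932; f = 0.03723
h_f = f(L/D)V²/2g = 62.10 m
Total head H = z + h_f = 51.8 + 62.10 = 113.9 m
P_hyd = ρgQH = 717.0·9.81·0.0143·113.9 = 11.46 kW

P_hyd ≈ 11.5 kW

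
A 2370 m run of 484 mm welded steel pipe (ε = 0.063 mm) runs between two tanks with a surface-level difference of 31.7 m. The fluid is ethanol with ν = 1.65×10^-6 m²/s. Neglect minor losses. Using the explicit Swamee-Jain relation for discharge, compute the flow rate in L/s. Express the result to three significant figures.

Swamee-Jain (Type II): Q = -0.965·√(gD⁵h_f/L)·ln[ε/(3.7D) + √(3.17ν²L/(gD³h_f))]
√(gD⁵h_f/L) = √(9.81·0.484⁵·31.7/2370) = 0.05903
ε/(3.7D) = 3.52×10^-5; √(3.17ν²L/(gD³h_f)) = 2.41×10^-5
Q = -0.965·0.05903·ln(5.927×10^-5) = 0.5545 m³/s
Check: V = 3.01 m/s, Re = 8.84×10^5, f = 0.01406, h_f = 31.9 m ≈ 31.7 m ✓

Q ≈ 554 L/s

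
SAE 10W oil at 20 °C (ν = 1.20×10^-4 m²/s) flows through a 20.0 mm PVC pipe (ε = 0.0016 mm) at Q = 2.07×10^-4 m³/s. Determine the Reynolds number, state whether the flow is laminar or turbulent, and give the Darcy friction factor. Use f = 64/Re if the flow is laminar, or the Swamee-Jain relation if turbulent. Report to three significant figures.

V = 4Q/(πD²) = 0.6589 m/s
Re = VD/ν = 0.6589·0.0200/1.20×10^-4 = 110
Re < 2300 → laminar → f = 64/Re = 0.5828

Re ≈ 110; laminar; f = 64/Re ≈ 0.583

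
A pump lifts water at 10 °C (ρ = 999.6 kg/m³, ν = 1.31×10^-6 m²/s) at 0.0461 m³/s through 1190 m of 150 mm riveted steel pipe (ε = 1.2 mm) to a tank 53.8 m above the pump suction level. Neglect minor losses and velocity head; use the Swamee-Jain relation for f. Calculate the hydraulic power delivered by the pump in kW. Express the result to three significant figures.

P_hyd ≈ 68.5 kW

V = 4Q/(πD²) = 2.609 m/s; Re = 2.99×10^5; ε/D = 0.00800; f = 0.03555
h_f = f(L/D)V²/2g = 97.84 m
Total head H = z + h_f = 53.8 + 97.84 = 151.6 m
P_hyd = ρgQH = 999.6·9.81·0.0461·151.6 = 68.55 kW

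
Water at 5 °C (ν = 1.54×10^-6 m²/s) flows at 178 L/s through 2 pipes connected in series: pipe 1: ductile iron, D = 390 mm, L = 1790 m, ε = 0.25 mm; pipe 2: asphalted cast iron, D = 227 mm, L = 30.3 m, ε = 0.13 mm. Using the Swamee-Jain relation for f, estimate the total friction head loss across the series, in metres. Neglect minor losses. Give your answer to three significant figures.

Pipe 1: V = 1.490 m/s, Re = 3.77×10^5, ε/D = 6.41×10^-4, f = 0.01885, h_1 = f(L/D)V²/2g = 9.791 m
Pipe 2: V = 4.398 m/s, Re = 6.48×10^5, ε/D = 5.73×10^-4, f = 0.01802, h_2 = f(L/D)V²/2g = 2.372 m
Series → Q common, losses add: H = Σh = 12.16 m

H ≈ 12.2 m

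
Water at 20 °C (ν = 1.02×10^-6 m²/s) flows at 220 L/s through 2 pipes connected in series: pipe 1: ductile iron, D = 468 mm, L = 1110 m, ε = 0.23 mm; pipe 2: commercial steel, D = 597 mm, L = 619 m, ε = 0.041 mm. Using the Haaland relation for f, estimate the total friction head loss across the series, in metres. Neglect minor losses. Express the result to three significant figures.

Pipe 1: V = 1.279 m/s, Re = 5.87×10^5, ε/D = 4.91×10^-4, f = 0.01741, h_1 = f(L/D)V²/2g = 3.441 m
Pipe 2: V = 0.7859 m/s, Re = 4.60×10^5, ε/D = 6.87×10^-5, f = 0.01405, h_2 = f(L/D)V²/2g = 0.4588 m
Series → Q common, losses add: H = Σh = 3.900 m

H ≈ 3.90 m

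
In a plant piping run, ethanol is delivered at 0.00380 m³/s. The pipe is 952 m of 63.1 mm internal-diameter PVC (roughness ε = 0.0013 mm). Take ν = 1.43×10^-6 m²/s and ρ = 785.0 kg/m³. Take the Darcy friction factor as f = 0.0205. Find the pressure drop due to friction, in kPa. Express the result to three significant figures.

Δp ≈ 179 kPa

V = 4Q/(πD²) = 4·0.00380/(π·0.0631²) = 1.215 m/s
h_f = f(L/D)V²/(2g) = 0.02050·(952/0.0631)·1.215²/(2·9.81) = 23.28 m
Δp = ρg·h_f = 785.0·9.81·23.28 = 179.3 kPa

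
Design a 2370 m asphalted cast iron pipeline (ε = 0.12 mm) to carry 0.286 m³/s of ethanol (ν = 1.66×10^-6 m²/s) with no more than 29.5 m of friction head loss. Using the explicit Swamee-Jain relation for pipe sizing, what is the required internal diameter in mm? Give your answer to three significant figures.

D ≈ 395 mm

Swamee-Jain (Type III): D = 0.66·[ε^1.25·(LQ²/(gh_f))^4.75 + ν·Q^9.4·(L/(gh_f))^5.2]^0.04
LQ²/(gh_f) = 0.6699; L/(gh_f) = 8.189
Term 1 = ε^1.25·(…)^4.75 = 1.87×10^-6; Term 2 = ν·Q^9.4·(…)^5.2 = 7.23×10^-7
D = 0.66·(1.87×10^-6 + 7.23×10^-7)^0.04 = 0.3946 m = 395 mm
Check: V = 2.34 m/s, Re = 5.56×10^5, f = 0.01629, h_f = 27.3 m ≈ 29.5 m ✓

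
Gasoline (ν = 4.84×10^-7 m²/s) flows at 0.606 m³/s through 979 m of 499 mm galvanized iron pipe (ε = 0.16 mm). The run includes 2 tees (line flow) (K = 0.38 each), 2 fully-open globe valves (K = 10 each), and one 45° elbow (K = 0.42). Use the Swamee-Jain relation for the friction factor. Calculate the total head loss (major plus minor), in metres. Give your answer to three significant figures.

V = 4Q/(πD²) = 3.099 m/s; V²/2g = 0.4894 m
Re = 3.19×10^6, ε/D = 3.21×10^-4 → f = 0.01544 (Swamee-Jain)
Major: h_f = f(L/D)·V²/2g = 0.01544·1962·0.4894 = 14.83 m
Minor: ΣK = 21.2; h_m = ΣK·V²/2g = 10.37 m
Total H_L = 14.83 + 10.37 = 25.19 m

H_L ≈ 25.2 m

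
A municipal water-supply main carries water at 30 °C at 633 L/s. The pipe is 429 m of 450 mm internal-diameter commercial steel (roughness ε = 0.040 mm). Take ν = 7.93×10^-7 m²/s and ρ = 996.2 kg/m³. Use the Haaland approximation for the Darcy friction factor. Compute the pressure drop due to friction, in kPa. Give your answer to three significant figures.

V = 4Q/(πD²) = 4·0.633/(π·0.450²) = 3.980 m/s
Re = VD/ν = 3.980·0.450/7.93×10^-7 = 2.26×10^6 → turbulent
ε/D = 0.040/450 = 8.89×10^-5
Haaland: f = 0.01245
h_f = f(L/D)V²/(2g) = 0.01245·(429/0.450)·3.980²/(2·9.81) = 9.585 m
Δp = ρg·h_f = 996.2·9.81·9.585 = 93.68 kPa

Δp ≈ 93.7 kPa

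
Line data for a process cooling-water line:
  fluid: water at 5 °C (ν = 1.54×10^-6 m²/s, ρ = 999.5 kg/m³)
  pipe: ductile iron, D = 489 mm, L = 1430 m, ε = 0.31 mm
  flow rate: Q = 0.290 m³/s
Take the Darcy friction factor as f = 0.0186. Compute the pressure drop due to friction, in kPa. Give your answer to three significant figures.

Δp ≈ 64.8 kPa

V = 4Q/(πD²) = 4·0.290/(π·0.489²) = 1.544 m/s
h_f = f(L/D)V²/(2g) = 0.01860·(1430/0.489)·1.544²/(2·9.81) = 6.610 m
Δp = ρg·h_f = 999.5·9.81·6.610 = 64.81 kPa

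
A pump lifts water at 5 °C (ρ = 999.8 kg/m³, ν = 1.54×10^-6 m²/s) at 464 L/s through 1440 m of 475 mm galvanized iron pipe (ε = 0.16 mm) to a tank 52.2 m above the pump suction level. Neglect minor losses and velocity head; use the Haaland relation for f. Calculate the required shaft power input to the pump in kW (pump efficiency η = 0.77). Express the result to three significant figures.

V = 4Q/(πD²) = 2.618 m/s; Re = 8.08×10^5; ε/D = 3.37×10^-4; f = 0.01606
h_f = f(L/D)V²/2g = 17.01 m
Total head H = z + h_f = 52.2 + 17.01 = 69.21 m
P_hyd = ρgQH = 999.8·9.81·0.464·69.21 = 315.0 kW
P_shaft = P_hyd/η = 315.0/0.77 = 409.0 kW

P_shaft ≈ 409 kW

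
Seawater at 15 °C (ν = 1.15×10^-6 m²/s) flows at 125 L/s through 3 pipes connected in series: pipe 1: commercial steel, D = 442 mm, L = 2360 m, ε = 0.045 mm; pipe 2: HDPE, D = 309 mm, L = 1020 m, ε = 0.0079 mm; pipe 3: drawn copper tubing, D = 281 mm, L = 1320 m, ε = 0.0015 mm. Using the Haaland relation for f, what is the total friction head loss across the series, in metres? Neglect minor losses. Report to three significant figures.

H ≈ 21.9 m

Pipe 1: V = 0.8147 m/s, Re = 3.13×10^5, ε/D = 1.02×10^-4, f = 0.01516, h_1 = f(L/D)V²/2g = 2.737 m
Pipe 2: V = 1.667 m/s, Re = 4.48×10^5, ε/D = 2.56×10^-5, f = 0.01361, h_2 = f(L/D)V²/2g = 6.361 m
Pipe 3: V = 2.016 m/s, Re = 4.93×10^5, ε/D = 5.34×10^-6, f = 0.01316, h_3 = f(L/D)V²/2g = 12.80 m
Series → Q common, losses add: H = Σh = 21.90 m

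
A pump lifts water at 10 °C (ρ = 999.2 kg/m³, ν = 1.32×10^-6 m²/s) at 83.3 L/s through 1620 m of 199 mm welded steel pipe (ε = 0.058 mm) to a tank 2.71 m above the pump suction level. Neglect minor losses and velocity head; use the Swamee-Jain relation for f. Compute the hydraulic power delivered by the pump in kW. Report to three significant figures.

P_hyd ≈ 42.5 kW

V = 4Q/(πD²) = 2.678 m/s; Re = 4.04×10^5; ε/D = 2.91×10^-4; f = 0.01657
h_f = f(L/D)V²/2g = 49.31 m
Total head H = z + h_f = 2.71 + 49.31 = 52.02 m
P_hyd = ρgQH = 999.2·9.81·0.0833·52.02 = 42.47 kW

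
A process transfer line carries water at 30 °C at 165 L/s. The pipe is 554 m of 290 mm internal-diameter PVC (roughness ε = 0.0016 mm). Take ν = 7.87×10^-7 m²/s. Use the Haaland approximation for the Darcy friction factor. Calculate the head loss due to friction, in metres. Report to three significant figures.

h_f ≈ 7.19 m

V = 4Q/(πD²) = 4·0.165/(π·0.290²) = 2.498 m/s
Re = VD/ν = 2.498·0.290/7.87×10^-7 = 9.20×10^5 → turbulent
ε/D = 0.0016/290 = 5.52×10^-6
Haaland: f = 0.01184
h_f = f(L/D)V²/(2g) = 0.01184·(554/0.290)·2.498²/(2·9.81) = 7.193 m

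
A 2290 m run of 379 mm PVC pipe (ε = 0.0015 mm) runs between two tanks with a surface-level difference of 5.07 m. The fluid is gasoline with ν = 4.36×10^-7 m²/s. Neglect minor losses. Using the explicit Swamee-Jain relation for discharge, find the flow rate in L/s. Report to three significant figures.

Q ≈ 134 L/s

Swamee-Jain (Type II): Q = -0.965·√(gD⁵h_f/L)·ln[ε/(3.7D) + √(3.17ν²L/(gD³h_f))]
√(gD⁵h_f/L) = √(9.81·0.379⁵·5.07/2290) = 0.01303
ε/(3.7D) = 1.07×10^-6; √(3.17ν²L/(gD³h_f)) = 2.26×10^-5
Q = -0.965·0.01303·ln(2.365×10^-5) = 0.1340 m³/s
Check: V = 1.19 m/s, Re = 1.03×10^6, f = 0.01165, h_f = 5.06 m ≈ 5.07 m ✓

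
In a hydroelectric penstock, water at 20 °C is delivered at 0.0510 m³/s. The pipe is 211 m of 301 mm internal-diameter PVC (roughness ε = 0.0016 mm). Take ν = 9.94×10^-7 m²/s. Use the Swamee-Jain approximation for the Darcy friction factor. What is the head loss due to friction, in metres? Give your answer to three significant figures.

V = 4Q/(πD²) = 4·0.0510/(π·0.301²) = 0.7167 m/s
Re = VD/ν = 0.7167·0.301/9.94×10^-7 = 2.17×10^5 → turbulent
ε/D = 0.0016/301 = 5.32×10^-6
Swamee-Jain: f = 0.01534
h_f = f(L/D)V²/(2g) = 0.01534·(211/0.301)·0.7167²/(2·9.81) = 0.2815 m

h_f ≈ 0.282 m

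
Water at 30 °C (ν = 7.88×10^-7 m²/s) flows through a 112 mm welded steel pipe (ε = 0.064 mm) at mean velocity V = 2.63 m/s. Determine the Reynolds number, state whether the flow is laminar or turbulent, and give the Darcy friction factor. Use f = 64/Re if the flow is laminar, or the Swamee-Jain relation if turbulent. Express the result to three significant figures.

Re = VD/ν = 2.630·0.112/7.88×10^-7 = 3.74×10^5
Re > 4000 → turbulent; ε/D = 5.71×10^-4
Swamee-Jain: f = 0.01848

Re ≈ 3.74×10^5; turbulent; f ≈ 0.0185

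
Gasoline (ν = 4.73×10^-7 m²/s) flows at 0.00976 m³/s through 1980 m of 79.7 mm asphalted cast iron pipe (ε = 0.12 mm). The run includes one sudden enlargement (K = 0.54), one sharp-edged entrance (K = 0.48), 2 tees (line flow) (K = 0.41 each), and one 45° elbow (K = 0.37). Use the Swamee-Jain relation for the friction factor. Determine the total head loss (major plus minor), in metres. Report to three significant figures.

H_L ≈ 110 m

V = 4Q/(πD²) = 1.956 m/s; V²/2g = 0.1951 m
Re = 3.30×10^5, ε/D = 0.00151 → f = 0.02256 (Swamee-Jain)
Major: h_f = f(L/D)·V²/2g = 0.02256·24843·0.1951 = 109.3 m
Minor: ΣK = 2.21; h_m = ΣK·V²/2g = 0.4311 m
Total H_L = 109.3 + 0.4311 = 109.8 m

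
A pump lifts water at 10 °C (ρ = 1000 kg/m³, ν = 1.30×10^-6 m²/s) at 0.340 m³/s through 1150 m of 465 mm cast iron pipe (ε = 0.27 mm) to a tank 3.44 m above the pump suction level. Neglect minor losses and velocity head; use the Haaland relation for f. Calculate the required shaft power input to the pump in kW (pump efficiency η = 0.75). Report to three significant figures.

V = 4Q/(πD²) = 2.002 m/s; Re = 7.16×10^5; ε/D = 5.81×10^-4; f = 0.01785
h_f = f(L/D)V²/2g = 9.020 m
Total head H = z + h_f = 3.44 + 9.020 = 12.46 m
P_hyd = ρgQH = 1000·9.81·0.340·12.46 = 41.56 kW
P_shaft = P_hyd/η = 41.56/0.75 = 55.41 kW

P_shaft ≈ 55.4 kW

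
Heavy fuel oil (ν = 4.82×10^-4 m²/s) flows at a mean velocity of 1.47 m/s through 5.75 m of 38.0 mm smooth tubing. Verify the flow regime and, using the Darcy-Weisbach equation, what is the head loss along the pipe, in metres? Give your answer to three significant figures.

h_f ≈ 9.20 m

Re = VD/ν = 1.47·0.03800/4.82×10^-4 = 116 → laminar (Re < 2300)
f = 64/Re = 0.5522
h_f = f(L/D)V²/(2g) = 0.5522·(5.75/0.03800)·1.47²/(2·9.81) = 9.203 m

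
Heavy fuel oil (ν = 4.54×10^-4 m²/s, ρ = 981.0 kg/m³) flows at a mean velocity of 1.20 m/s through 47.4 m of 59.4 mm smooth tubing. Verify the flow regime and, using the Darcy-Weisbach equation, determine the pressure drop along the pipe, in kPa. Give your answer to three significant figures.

Δp ≈ 230 kPa

Re = VD/ν = 1.20·0.05940/4.54×10^-4 = 157 → laminar (Re < 2300)
f = 64/Re = 0.4076
h_f = f(L/D)V²/(2g) = 0.4076·(47.4/0.05940)·1.20²/(2·9.81) = 23.87 m
Δp = ρg·h_f = 981.0·9.81·23.87 = 229.8 kPa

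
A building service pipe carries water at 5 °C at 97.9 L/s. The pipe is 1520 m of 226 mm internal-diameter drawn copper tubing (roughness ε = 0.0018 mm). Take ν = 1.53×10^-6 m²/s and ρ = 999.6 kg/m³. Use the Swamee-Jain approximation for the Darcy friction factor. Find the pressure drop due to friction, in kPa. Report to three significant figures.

Δp ≈ 280 kPa

V = 4Q/(πD²) = 4·0.0979/(π·0.226²) = 2.440 m/s
Re = VD/ν = 2.440·0.226/1.53×10^-6 = 3.60×10^5 → turbulent
ε/D = 0.0018/226 = 7.96×10^-6
Swamee-Jain: f = 0.01400
h_f = f(L/D)V²/(2g) = 0.01400·(1520/0.226)·2.440²/(2·9.81) = 28.58 m
Δp = ρg·h_f = 999.6·9.81·28.58 = 280.2 kPa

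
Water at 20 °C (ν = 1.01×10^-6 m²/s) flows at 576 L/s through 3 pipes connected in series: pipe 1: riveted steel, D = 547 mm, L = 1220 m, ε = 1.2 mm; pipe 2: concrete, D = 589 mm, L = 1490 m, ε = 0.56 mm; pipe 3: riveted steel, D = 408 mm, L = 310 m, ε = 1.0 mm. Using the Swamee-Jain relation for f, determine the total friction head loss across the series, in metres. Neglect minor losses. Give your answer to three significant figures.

Pipe 1: V = 2.451 m/s, Re = 1.33×10^6, ε/D = 0.00219, f = 0.02420, h_1 = f(L/D)V²/2g = 16.53 m
Pipe 2: V = 2.114 m/s, Re = 1.23×10^6, ε/D = 9.51×10^-4, f = 0.01973, h_2 = f(L/D)V²/2g = 11.37 m
Pipe 3: V = 4.406 m/s, Re = 1.78×10^6, ε/D = 0.00245, f = 0.02488, h_3 = f(L/D)V²/2g = 18.70 m
Series → Q common, losses add: H = Σh = 46.60 m

H ≈ 46.6 m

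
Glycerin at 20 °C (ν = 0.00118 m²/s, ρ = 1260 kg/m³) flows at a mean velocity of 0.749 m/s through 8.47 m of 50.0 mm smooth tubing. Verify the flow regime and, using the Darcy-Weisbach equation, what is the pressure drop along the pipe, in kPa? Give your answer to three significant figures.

Δp ≈ 121 kPa

Re = VD/ν = 0.749·0.05000/0.00118 = 31.7 → laminar (Re < 2300)
f = 64/Re = 2.017
h_f = f(L/D)V²/(2g) = 2.017·(8.47/0.05000)·0.749²/(2·9.81) = 9.768 m
Δp = ρg·h_f = 1260·9.81·9.768 = 120.7 kPa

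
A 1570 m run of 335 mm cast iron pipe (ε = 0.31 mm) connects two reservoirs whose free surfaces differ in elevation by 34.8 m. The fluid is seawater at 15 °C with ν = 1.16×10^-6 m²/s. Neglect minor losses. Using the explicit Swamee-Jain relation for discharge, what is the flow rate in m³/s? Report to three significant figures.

Swamee-Jain (Type II): Q = -0.965·√(gD⁵h_f/L)·ln[ε/(3.7D) + √(3.17ν²L/(gD³h_f))]
√(gD⁵h_f/L) = √(9.81·0.335⁵·34.8/1570) = 0.03029
ε/(3.7D) = 2.50×10^-4; √(3.17ν²L/(gD³h_f)) = 2.28×10^-5
Q = -0.965·0.03029·ln(2.729×10^-4) = 0.2399 m³/s
Check: V = 2.72 m/s, Re = 7.86×10^5, f = 0.01978, h_f = 35.0 m ≈ 34.8 m ✓

Q ≈ 0.240 m³/s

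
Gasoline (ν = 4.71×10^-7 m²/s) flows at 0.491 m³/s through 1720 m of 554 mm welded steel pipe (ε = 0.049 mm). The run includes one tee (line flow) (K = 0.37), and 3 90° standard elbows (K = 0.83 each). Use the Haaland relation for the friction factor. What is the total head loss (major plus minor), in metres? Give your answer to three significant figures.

H_L ≈ 8.75 m

V = 4Q/(πD²) = 2.037 m/s; V²/2g = 0.2115 m
Re = 2.40×10^6, ε/D = 8.84×10^-5 → f = 0.01241 (Haaland)
Major: h_f = f(L/D)·V²/2g = 0.01241·3105·0.2115 = 8.147 m
Minor: ΣK = 2.86; h_m = ΣK·V²/2g = 0.6048 m
Total H_L = 8.147 + 0.6048 = 8.751 m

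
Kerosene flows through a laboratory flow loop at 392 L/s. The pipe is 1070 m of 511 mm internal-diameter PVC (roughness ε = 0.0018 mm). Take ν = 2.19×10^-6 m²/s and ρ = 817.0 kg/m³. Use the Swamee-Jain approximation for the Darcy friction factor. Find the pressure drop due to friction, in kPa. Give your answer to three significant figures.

V = 4Q/(πD²) = 4·0.392/(π·0.511²) = 1.911 m/s
Re = VD/ν = 1.911·0.511/2.19×10^-6 = 4.46×10^5 → turbulent
ε/D = 0.0018/511 = 3.52×10^-6
Swamee-Jain: f = 0.01342
h_f = f(L/D)V²/(2g) = 0.01342·(1070/0.511)·1.911²/(2·9.81) = 5.231 m
Δp = ρg·h_f = 817.0·9.81·5.231 = 41.93 kPa

Δp ≈ 41.9 kPa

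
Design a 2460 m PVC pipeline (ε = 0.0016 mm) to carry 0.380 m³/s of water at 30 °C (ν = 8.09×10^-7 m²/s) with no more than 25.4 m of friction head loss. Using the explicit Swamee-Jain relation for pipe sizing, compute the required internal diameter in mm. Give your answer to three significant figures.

D ≈ 422 mm

Swamee-Jain (Type III): D = 0.66·[ε^1.25·(LQ²/(gh_f))^4.75 + ν·Q^9.4·(L/(gh_f))^5.2]^0.04
LQ²/(gh_f) = 1.426; L/(gh_f) = 9.873
Term 1 = ε^1.25·(…)^4.75 = 3.07×10^-7; Term 2 = ν·Q^9.4·(…)^5.2 = 1.35×10^-5
D = 0.66·(3.07×10^-7 + 1.35×10^-5)^0.04 = 0.4218 m = 422 mm
Check: V = 2.72 m/s, Re = 1.42×10^6, f = 0.01107, h_f = 24.3 m ≈ 25.4 m ✓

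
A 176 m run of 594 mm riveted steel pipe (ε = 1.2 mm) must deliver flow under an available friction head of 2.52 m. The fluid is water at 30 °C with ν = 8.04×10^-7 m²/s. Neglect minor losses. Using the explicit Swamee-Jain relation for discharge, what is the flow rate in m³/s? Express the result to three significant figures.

Swamee-Jain (Type II): Q = -0.965·√(gD⁵h_f/L)·ln[ε/(3.7D) + √(3.17ν²L/(gD³h_f))]
√(gD⁵h_f/L) = √(9.81·0.594⁵·2.52/176) = 0.1019
ε/(3.7D) = 5.46×10^-4; √(3.17ν²L/(gD³h_f)) = 8.34×10^-6
Q = -0.965·0.1019·ln(5.543×10^-4) = 0.7374 m³/s
Check: V = 2.66 m/s, Re = 1.97×10^6, f = 0.02362, h_f = 2.53 m ≈ 2.52 m ✓

Q ≈ 0.737 m³/s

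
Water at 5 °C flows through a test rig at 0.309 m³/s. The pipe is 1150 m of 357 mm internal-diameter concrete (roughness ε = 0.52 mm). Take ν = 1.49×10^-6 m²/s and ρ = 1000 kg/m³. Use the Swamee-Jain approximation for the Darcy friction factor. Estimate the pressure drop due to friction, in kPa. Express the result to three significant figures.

V = 4Q/(πD²) = 4·0.309/(π·0.357²) = 3.087 m/s
Re = VD/ν = 3.087·0.357/1.49×10^-6 = 7.40×10^5 → turbulent
ε/D = 0.52/357 = 0.00146
Swamee-Jain: f = 0.02197
h_f = f(L/D)V²/(2g) = 0.02197·(1150/0.357)·3.087²/(2·9.81) = 34.38 m
Δp = ρg·h_f = 1000·9.81·34.38 = 337.3 kPa

Δp ≈ 337 kPa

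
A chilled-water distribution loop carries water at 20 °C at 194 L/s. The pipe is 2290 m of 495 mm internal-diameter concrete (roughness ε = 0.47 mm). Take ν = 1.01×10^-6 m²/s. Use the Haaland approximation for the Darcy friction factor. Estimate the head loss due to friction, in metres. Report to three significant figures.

h_f ≈ 4.79 m

V = 4Q/(πD²) = 4·0.194/(π·0.495²) = 1.008 m/s
Re = VD/ν = 1.008·0.495/1.01×10^-6 = 4.94×10^5 → turbulent
ε/D = 0.47/495 = 9.49×10^-4
Haaland: f = 0.01998
h_f = f(L/D)V²/(2g) = 0.01998·(2290/0.495)·1.008²/(2·9.81) = 4.787 m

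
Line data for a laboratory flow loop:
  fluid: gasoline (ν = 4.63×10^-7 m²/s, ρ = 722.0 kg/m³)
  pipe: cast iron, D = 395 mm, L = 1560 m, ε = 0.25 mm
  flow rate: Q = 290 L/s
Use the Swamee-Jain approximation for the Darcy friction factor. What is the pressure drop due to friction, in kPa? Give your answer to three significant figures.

Δp ≈ 143 kPa

V = 4Q/(πD²) = 4·0.290/(π·0.395²) = 2.367 m/s
Re = VD/ν = 2.367·0.395/4.63×10^-7 = 2.02×10^6 → turbulent
ε/D = 0.25/395 = 6.33×10^-4
Swamee-Jain: f = 0.01790
h_f = f(L/D)V²/(2g) = 0.01790·(1560/0.395)·2.367²/(2·9.81) = 20.18 m
Δp = ρg·h_f = 722.0·9.81·20.18 = 142.9 kPa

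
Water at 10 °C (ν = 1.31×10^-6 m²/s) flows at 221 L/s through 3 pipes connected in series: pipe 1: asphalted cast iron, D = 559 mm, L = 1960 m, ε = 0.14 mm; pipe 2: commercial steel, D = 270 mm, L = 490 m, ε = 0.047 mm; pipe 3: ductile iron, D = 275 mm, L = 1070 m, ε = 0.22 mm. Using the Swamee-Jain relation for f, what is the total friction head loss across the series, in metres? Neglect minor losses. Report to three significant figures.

Pipe 1: V = 0.9005 m/s, Re = 3.84×10^5, ε/D = 2.50×10^-4, f = 0.01631, h_1 = f(L/D)V²/2g = 2.364 m
Pipe 2: V = 3.860 m/s, Re = 7.96×10^5, ε/D = 1.74×10^-4, f = 0.01470, h_2 = f(L/D)V²/2g = 20.26 m
Pipe 3: V = 3.721 m/s, Re = 7.81×10^5, ε/D = 8.00×10^-4, f = 0.01917, h_3 = f(L/D)V²/2g = 52.63 m
Series → Q common, losses add: H = Σh = 75.25 m

H ≈ 75.3 m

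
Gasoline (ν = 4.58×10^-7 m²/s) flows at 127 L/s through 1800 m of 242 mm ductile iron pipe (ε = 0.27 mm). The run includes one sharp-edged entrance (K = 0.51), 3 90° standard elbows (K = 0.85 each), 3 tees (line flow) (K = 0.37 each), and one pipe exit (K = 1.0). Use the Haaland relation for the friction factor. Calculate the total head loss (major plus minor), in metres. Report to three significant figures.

H_L ≈ 60.9 m

V = 4Q/(πD²) = 2.761 m/s; V²/2g = 0.3886 m
Re = 1.46×10^6, ε/D = 0.00112 → f = 0.02038 (Haaland)
Major: h_f = f(L/D)·V²/2g = 0.02038·7438·0.3886 = 58.90 m
Minor: ΣK = 5.17; h_m = ΣK·V²/2g = 2.009 m
Total H_L = 58.90 + 2.009 = 60.91 m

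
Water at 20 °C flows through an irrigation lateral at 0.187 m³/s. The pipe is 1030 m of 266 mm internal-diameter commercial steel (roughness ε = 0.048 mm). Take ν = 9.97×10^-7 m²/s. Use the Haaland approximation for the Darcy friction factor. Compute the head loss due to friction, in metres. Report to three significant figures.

h_f ≈ 32.3 m

V = 4Q/(πD²) = 4·0.187/(π·0.266²) = 3.365 m/s
Re = VD/ν = 3.365·0.266/9.97×10^-7 = 8.98×10^5 → turbulent
ε/D = 0.048/266 = 1.80×10^-4
Haaland: f = 0.01447
h_f = f(L/D)V²/(2g) = 0.01447·(1030/0.266)·3.365²/(2·9.81) = 32.33 m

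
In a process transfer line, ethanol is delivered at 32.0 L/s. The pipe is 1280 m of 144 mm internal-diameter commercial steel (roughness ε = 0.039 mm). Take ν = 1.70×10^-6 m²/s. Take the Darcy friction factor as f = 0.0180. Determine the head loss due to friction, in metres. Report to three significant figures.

h_f ≈ 31.5 m

V = 4Q/(πD²) = 4·0.0320/(π·0.144²) = 1.965 m/s
h_f = f(L/D)V²/(2g) = 0.01800·(1280/0.144)·1.965²/(2·9.81) = 31.48 m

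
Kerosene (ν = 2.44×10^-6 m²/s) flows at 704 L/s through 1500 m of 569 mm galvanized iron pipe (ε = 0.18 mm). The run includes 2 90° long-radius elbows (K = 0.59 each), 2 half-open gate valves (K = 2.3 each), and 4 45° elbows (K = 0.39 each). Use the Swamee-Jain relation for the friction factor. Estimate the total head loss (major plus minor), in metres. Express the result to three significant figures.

V = 4Q/(πD²) = 2.769 m/s; V²/2g = 0.3907 m
Re = 6.46×10^5, ε/D = 3.16×10^-4 → f = 0.01624 (Swamee-Jain)
Major: h_f = f(L/D)·V²/2g = 0.01624·2636·0.3907 = 16.73 m
Minor: ΣK = 7.34; h_m = ΣK·V²/2g = 2.868 m
Total H_L = 16.73 + 2.868 = 19.60 m

H_L ≈ 19.6 m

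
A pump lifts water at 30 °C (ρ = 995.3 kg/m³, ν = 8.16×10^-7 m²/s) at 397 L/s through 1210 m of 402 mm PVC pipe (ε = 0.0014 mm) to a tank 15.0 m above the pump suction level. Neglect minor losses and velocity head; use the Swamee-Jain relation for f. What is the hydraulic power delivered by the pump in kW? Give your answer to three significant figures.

P_hyd ≈ 122 kW

V = 4Q/(πD²) = 3.128 m/s; Re = 1.54×10^6; ε/D = 3.48×10^-6; f = 0.01092
h_f = f(L/D)V²/2g = 16.39 m
Total head H = z + h_f = 15.0 + 16.39 = 31.39 m
P_hyd = ρgQH = 995.3·9.81·0.397·31.39 = 121.7 kW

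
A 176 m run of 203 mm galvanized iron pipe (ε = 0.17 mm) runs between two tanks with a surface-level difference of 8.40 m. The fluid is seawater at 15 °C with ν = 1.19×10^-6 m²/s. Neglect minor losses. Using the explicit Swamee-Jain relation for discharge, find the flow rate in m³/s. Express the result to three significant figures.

Swamee-Jain (Type II): Q = -0.965·√(gD⁵h_f/L)·ln[ε/(3.7D) + √(3.17ν²L/(gD³h_f))]
√(gD⁵h_f/L) = √(9.81·0.203⁵·8.40/176) = 0.01270
ε/(3.7D) = 2.26×10^-4; √(3.17ν²L/(gD³h_f)) = 3.39×10^-5
Q = -0.965·0.01270·ln(2.602×10^-4) = 0.1012 m³/s
Check: V = 3.13 m/s, Re = 5.33×10^5, f = 0.01957, h_f = 8.45 m ≈ 8.40 m ✓

Q ≈ 0.101 m³/s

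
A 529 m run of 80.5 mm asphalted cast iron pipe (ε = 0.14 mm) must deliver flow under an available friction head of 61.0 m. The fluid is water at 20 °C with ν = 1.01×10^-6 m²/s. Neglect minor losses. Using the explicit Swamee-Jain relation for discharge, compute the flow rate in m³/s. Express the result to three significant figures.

Q ≈ 0.0142 m³/s

Swamee-Jain (Type II): Q = -0.965·√(gD⁵h_f/L)·ln[ε/(3.7D) + √(3.17ν²L/(gD³h_f))]
√(gD⁵h_f/L) = √(9.81·0.0805⁵·61.0/529) = 0.001956
ε/(3.7D) = 4.70×10^-4; √(3.17ν²L/(gD³h_f)) = 7.40×10^-5
Q = -0.965·0.001956·ln(5.441×10^-4) = 0.01418 m³/s
Check: V = 2.79 m/s, Re = 2.22×10^5, f = 0.02363, h_f = 61.5 m ≈ 61.0 m ✓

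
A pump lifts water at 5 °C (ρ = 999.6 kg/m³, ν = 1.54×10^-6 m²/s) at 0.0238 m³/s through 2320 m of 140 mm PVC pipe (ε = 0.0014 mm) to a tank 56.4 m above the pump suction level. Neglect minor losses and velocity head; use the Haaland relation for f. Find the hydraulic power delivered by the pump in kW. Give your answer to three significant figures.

P_hyd ≈ 21.0 kW

V = 4Q/(πD²) = 1.546 m/s; Re = 1.41×10^5; ε/D = 1.00×10^-5; f = 0.01667
h_f = f(L/D)V²/2g = 33.65 m
Total head H = z + h_f = 56.4 + 33.65 = 90.05 m
P_hyd = ρgQH = 999.6·9.81·0.0238·90.05 = 21.02 kW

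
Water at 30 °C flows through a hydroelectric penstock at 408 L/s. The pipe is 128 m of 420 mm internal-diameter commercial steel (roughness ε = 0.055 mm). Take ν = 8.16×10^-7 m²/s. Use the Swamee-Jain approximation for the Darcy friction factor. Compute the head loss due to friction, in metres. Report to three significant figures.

h_f ≈ 1.83 m

V = 4Q/(πD²) = 4·0.408/(π·0.420²) = 2.945 m/s
Re = VD/ν = 2.945·0.420/8.16×10^-7 = 1.52×10^6 → turbulent
ε/D = 0.055/420 = 1.31×10^-4
Swamee-Jain: f = 0.01357
h_f = f(L/D)V²/(2g) = 0.01357·(128/0.420)·2.945²/(2·9.81) = 1.829 m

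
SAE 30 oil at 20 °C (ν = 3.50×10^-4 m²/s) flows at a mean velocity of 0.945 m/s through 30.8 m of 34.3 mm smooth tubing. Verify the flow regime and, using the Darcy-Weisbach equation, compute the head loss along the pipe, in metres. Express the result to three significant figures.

h_f ≈ 28.2 m

Re = VD/ν = 0.945·0.03430/3.50×10^-4 = 92.6 → laminar (Re < 2300)
f = 64/Re = 0.6911
h_f = f(L/D)V²/(2g) = 0.6911·(30.8/0.03430)·0.945²/(2·9.81) = 28.25 m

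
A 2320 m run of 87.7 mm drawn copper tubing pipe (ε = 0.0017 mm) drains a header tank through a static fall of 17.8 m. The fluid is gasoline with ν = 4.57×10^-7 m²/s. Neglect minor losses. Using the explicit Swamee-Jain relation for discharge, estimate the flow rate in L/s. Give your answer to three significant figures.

Swamee-Jain (Type II): Q = -0.965·√(gD⁵h_f/L)·ln[ε/(3.7D) + √(3.17ν²L/(gD³h_f))]
√(gD⁵h_f/L) = √(9.81·0.0877⁵·17.8/2320) = 6.249×10^-4
ε/(3.7D) = 5.24×10^-6; √(3.17ν²L/(gD³h_f)) = 1.14×10^-4
Q = -0.965·6.249×10^-4·ln(1.194×10^-4) = 0.005447 m³/s
Check: V = 0.902 m/s, Re = 1.73×10^5, f = 0.01614, h_f = 17.7 m ≈ 17.8 m ✓

Q ≈ 5.45 L/s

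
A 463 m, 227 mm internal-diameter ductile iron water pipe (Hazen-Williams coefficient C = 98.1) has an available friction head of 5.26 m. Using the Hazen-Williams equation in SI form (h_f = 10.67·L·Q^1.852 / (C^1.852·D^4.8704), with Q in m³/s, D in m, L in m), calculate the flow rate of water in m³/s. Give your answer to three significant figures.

Rearranging: Q = [h_f·C^1.852·D^4.8704 / (10.67·L)]^(1/1.852)
Q = [5.26·98.1^1.852·0.227^4.8704 / (10.67·463)]^0.540 = 0.04932 m³/s

Q ≈ 0.0493 m³/s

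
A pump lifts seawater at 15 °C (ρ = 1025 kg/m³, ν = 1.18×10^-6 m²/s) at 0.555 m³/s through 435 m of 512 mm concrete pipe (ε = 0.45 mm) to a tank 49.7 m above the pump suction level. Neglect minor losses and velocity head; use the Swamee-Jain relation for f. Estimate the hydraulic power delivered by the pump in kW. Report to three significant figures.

P_hyd ≈ 311 kW

V = 4Q/(πD²) = 2.696 m/s; Re = 1.17×10^6; ε/D = 8.79×10^-4; f = 0.01940
h_f = f(L/D)V²/2g = 6.106 m
Total head H = z + h_f = 49.7 + 6.106 = 55.81 m
P_hyd = ρgQH = 1025·9.81·0.555·55.81 = 311.4 kW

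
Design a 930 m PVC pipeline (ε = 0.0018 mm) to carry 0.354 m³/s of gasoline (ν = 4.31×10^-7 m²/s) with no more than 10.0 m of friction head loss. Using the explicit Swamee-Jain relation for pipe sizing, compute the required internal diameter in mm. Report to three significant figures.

Swamee-Jain (Type III): D = 0.66·[ε^1.25·(LQ²/(gh_f))^4.75 + ν·Q^9.4·(L/(gh_f))^5.2]^0.04
LQ²/(gh_f) = 1.188; L/(gh_f) = 9.480
Term 1 = ε^1.25·(…)^4.75 = 1.49×10^-7; Term 2 = ν·Q^9.4·(…)^5.2 = 2.98×10^-6
D = 0.66·(1.49×10^-7 + 2.98×10^-6)^0.04 = 0.3975 m = 398 mm
Check: V = 2.85 m/s, Re = 2.63×10^6, f = 0.01013, h_f = 9.83 m ≈ 10.0 m ✓

D ≈ 398 mm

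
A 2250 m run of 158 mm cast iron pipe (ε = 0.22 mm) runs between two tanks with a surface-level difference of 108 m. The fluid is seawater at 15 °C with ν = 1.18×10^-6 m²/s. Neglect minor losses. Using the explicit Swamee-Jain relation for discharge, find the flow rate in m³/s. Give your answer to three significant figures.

Swamee-Jain (Type II): Q = -0.965·√(gD⁵h_f/L)·ln[ε/(3.7D) + √(3.17ν²L/(gD³h_f))]
√(gD⁵h_f/L) = √(9.81·0.158⁵·108/2250) = 0.006809
ε/(3.7D) = 3.76×10^-4; √(3.17ν²L/(gD³h_f)) = 4.87×10^-5
Q = -0.965·0.006809·ln(4.251×10^-4) = 0.05101 m³/s
Check: V = 2.60 m/s, Re = 3.48×10^5, f = 0.02213, h_f = 109 m ≈ 108 m ✓

Q ≈ 0.0510 m³/s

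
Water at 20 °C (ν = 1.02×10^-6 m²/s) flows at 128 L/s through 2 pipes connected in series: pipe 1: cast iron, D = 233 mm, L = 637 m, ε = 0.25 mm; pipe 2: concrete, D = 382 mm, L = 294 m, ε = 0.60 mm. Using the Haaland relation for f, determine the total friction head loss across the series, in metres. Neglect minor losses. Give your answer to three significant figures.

H ≈ 26.7 m

Pipe 1: V = 3.002 m/s, Re = 6.86×10^5, ε/D = 0.00107, f = 0.02038, h_1 = f(L/D)V²/2g = 25.60 m
Pipe 2: V = 1.117 m/s, Re = 4.18×10^5, ε/D = 0.00157, f = 0.02248, h_2 = f(L/D)V²/2g = 1.100 m
Series → Q common, losses add: H = Σh = 26.70 m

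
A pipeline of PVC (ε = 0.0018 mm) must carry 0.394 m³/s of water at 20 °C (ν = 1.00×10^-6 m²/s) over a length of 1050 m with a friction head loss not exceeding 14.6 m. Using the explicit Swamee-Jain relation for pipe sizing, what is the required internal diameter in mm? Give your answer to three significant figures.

Swamee-Jain (Type III): D = 0.66·[ε^1.25·(LQ²/(gh_f))^4.75 + ν·Q^9.4·(L/(gh_f))^5.2]^0.04
LQ²/(gh_f) = 1.138; L/(gh_f) = 7.331
Term 1 = ε^1.25·(…)^4.75 = 1.22×10^-7; Term 2 = ν·Q^9.4·(…)^5.2 = 4.97×10^-6
D = 0.66·(1.22×10^-7 + 4.97×10^-6)^0.04 = 0.4053 m = 405 mm
Check: V = 3.05 m/s, Re = 1.24×10^6, f = 0.01133, h_f = 13.9 m ≈ 14.6 m ✓

D ≈ 405 mm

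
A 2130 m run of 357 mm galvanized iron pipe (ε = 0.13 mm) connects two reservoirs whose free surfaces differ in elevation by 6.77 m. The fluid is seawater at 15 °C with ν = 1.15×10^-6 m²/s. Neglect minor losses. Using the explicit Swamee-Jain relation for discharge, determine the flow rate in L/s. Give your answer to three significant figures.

Swamee-Jain (Type II): Q = -0.965·√(gD⁵h_f/L)·ln[ε/(3.7D) + √(3.17ν²L/(gD³h_f))]
√(gD⁵h_f/L) = √(9.81·0.357⁵·6.77/2130) = 0.01345
ε/(3.7D) = 9.84×10^-5; √(3.17ν²L/(gD³h_f)) = 5.44×10^-5
Q = -0.965·0.01345·ln(1.528×10^-4) = 0.1140 m³/s
Check: V = 1.14 m/s, Re = 3.54×10^5, f = 0.01727, h_f = 6.81 m ≈ 6.77 m ✓

Q ≈ 114 L/s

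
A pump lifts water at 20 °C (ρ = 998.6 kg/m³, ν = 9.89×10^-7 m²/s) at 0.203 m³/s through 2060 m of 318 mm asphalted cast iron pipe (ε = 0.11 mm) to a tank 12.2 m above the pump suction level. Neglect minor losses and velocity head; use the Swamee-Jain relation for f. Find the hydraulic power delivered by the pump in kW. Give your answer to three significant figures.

P_hyd ≈ 94.1 kW

V = 4Q/(πD²) = 2.556 m/s; Re = 8.22×10^5; ε/D = 3.46×10^-4; f = 0.01629
h_f = f(L/D)V²/2g = 35.13 m
Total head H = z + h_f = 12.2 + 35.13 = 47.33 m
P_hyd = ρgQH = 998.6·9.81·0.203·47.33 = 94.12 kW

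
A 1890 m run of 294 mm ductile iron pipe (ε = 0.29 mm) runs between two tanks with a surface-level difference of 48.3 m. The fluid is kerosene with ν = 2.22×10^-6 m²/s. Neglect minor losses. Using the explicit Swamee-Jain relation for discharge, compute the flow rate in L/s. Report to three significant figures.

Swamee-Jain (Type II): Q = -0.965·√(gD⁵h_f/L)·ln[ε/(3.7D) + √(3.17ν²L/(gD³h_f))]
√(gD⁵h_f/L) = √(9.81·0.294⁵·48.3/1890) = 0.02347
ε/(3.7D) = 2.67×10^-4; √(3.17ν²L/(gD³h_f)) = 4.95×10^-5
Q = -0.965·0.02347·ln(3.161×10^-4) = 0.1825 m³/s
Check: V = 2.69 m/s, Re = 3.56×10^5, f = 0.02054, h_f = 48.6 m ≈ 48.3 m ✓

Q ≈ 183 L/s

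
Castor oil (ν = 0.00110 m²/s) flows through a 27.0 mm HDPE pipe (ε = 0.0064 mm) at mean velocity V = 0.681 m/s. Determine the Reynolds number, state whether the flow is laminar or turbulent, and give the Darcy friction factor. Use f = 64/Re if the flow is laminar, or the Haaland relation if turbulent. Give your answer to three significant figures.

Re ≈ 16.7; laminar; f = 64/Re ≈ 3.83

Re = VD/ν = 0.6810·0.0270/0.00110 = 16.7
Re < 2300 → laminar → f = 64/Re = 3.829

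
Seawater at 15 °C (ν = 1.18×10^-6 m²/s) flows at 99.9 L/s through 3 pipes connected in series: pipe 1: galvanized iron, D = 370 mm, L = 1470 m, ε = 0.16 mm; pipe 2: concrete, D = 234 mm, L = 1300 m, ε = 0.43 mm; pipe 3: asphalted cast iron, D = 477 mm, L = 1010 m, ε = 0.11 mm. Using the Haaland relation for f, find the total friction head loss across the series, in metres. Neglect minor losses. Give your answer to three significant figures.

H ≈ 39.3 m

Pipe 1: V = 0.9291 m/s, Re = 2.91×10^5, ε/D = 4.32×10^-4, f = 0.01771, h_1 = f(L/D)V²/2g = 3.095 m
Pipe 2: V = 2.323 m/s, Re = 4.61×10^5, ε/D = 0.00184, f = 0.02332, h_2 = f(L/D)V²/2g = 35.63 m
Pipe 3: V = 0.5590 m/s, Re = 2.26×10^5, ε/D = 2.31×10^-4, f = 0.01682, h_3 = f(L/D)V²/2g = 0.5672 m
Series → Q common, losses add: H = Σh = 39.29 m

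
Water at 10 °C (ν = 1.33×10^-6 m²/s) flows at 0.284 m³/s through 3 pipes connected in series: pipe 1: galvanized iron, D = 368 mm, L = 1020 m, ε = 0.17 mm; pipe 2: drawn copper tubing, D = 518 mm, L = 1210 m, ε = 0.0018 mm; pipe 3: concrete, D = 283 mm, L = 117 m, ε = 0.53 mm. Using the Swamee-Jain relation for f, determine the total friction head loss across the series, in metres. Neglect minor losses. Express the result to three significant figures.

Pipe 1: V = 2.670 m/s, Re = 7.39×10^5, ε/D = 4.62×10^-4, f = 0.01722, h_1 = f(L/D)V²/2g = 17.35 m
Pipe 2: V = 1.348 m/s, Re = 5.25×10^5, ε/D = 3.47×10^-6, f = 0.01304, h_2 = f(L/D)V²/2g = 2.819 m
Pipe 3: V = 4.515 m/s, Re = 9.61×10^5, ε/D = 0.00187, f = 0.02330, h_3 = f(L/D)V²/2g = 10.01 m
Series → Q common, losses add: H = Σh = 30.17 m

H ≈ 30.2 m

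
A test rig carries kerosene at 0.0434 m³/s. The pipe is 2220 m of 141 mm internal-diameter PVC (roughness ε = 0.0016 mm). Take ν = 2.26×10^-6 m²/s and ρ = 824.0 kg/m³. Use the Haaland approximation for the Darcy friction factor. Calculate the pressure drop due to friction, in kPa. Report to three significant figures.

V = 4Q/(πD²) = 4·0.0434/(π·0.141²) = 2.779 m/s
Re = VD/ν = 2.779·0.141/2.26×10^-6 = 1.73×10^5 → turbulent
ε/D = 0.0016/141 = 1.13×10^-5
Haaland: f = 0.01600
h_f = f(L/D)V²/(2g) = 0.01600·(2220/0.141)·2.779²/(2·9.81) = 99.19 m
Δp = ρg·h_f = 824.0·9.81·99.19 = 801.8 kPa

Δp ≈ 802 kPa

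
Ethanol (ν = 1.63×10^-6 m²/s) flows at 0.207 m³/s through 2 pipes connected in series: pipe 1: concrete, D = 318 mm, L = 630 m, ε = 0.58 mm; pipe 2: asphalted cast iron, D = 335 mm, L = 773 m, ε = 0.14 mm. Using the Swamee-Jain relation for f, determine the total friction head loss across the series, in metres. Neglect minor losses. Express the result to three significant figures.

H ≈ 27.2 m

Pipe 1: V = 2.606 m/s, Re = 5.08×10^5, ε/D = 0.00182, f = 0.02336, h_1 = f(L/D)V²/2g = 16.02 m
Pipe 2: V = 2.349 m/s, Re = 4.83×10^5, ε/D = 4.18×10^-4, f = 0.01727, h_2 = f(L/D)V²/2g = 11.21 m
Series → Q common, losses add: H = Σh = 27.23 m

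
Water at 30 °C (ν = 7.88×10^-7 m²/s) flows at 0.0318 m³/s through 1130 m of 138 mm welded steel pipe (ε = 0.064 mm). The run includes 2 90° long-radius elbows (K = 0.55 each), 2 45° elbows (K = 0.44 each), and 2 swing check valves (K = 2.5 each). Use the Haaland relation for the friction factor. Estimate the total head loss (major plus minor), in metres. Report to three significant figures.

V = 4Q/(πD²) = 2.126 m/s; V²/2g = 0.2304 m
Re = 3.72×10^5, ε/D = 4.64×10^-4 → f = 0.01762 (Haaland)
Major: h_f = f(L/D)·V²/2g = 0.01762·8188·0.2304 = 33.23 m
Minor: ΣK = 6.98; h_m = ΣK·V²/2g = 1.608 m
Total H_L = 33.23 + 1.608 = 34.84 m

H_L ≈ 34.8 m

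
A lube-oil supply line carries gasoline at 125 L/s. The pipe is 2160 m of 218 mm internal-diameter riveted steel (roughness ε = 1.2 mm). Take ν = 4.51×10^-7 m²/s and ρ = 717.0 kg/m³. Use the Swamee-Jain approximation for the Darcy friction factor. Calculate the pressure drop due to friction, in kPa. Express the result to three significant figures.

V = 4Q/(πD²) = 4·0.125/(π·0.218²) = 3.349 m/s
Re = VD/ν = 3.349·0.218/4.51×10^-7 = 1.62×10^6 → turbulent
ε/D = 1.2/218 = 0.00550
Swamee-Jain: f = 0.03137
h_f = f(L/D)V²/(2g) = 0.03137·(2160/0.218)·3.349²/(2·9.81) = 177.7 m
Δp = ρg·h_f = 717.0·9.81·177.7 = 1250 kPa

Δp ≈ 1250 kPa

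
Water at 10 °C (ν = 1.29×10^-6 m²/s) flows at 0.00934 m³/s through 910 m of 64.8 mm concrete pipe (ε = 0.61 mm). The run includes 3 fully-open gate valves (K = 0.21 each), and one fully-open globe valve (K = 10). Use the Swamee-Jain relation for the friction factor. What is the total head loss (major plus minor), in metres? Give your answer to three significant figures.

V = 4Q/(πD²) = 2.832 m/s; V²/2g = 0.4088 m
Re = 1.42×10^5, ε/D = 0.00941 → f = 0.03778 (Swamee-Jain)
Major: h_f = f(L/D)·V²/2g = 0.03778·14043·0.4088 = 216.9 m
Minor: ΣK = 10.6; h_m = ΣK·V²/2g = 4.346 m
Total H_L = 216.9 + 4.346 = 221.2 m

H_L ≈ 221 m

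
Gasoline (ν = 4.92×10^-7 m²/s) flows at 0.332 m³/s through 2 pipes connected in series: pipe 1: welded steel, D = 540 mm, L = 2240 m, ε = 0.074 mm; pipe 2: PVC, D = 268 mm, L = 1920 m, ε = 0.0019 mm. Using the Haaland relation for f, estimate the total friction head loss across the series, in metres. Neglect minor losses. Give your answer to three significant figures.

H ≈ 131 m

Pipe 1: V = 1.450 m/s, Re = 1.59×10^6, ε/D = 1.37×10^-4, f = 0.01348, h_1 = f(L/D)V²/2g = 5.988 m
Pipe 2: V = 5.885 m/s, Re = 3.21×10^6, ε/D = 7.09×10^-6, f = 0.009896, h_2 = f(L/D)V²/2g = 125.2 m
Series → Q common, losses add: H = Σh = 131.2 m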